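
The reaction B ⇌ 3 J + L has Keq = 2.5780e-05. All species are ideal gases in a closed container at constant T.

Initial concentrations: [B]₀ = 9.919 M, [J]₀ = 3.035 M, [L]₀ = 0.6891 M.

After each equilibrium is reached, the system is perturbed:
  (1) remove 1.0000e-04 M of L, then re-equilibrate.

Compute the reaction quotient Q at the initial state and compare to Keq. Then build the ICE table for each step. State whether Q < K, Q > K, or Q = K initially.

Q₀ = 1.942; Q > K (proceeds reverse)

Q₀ = 1.942 vs Keq = 2.5780e-05 ⇒ Q>K, reverse
Step 1:
                    B           J           L
  init          9.919       3.035      0.6891
  Δ            0.6888      -2.066     -0.6888
  eq            10.61      0.9686  3.0093e-04
  solve Keq expr → x = -0.6888; check Q = 2.5780e-05
Then remove 1.0000e-04 M of L.
Step 2:
                    B           J           L
  init          10.61      0.9686  2.0093e-04
  Δ       -9.9719e-05  2.9916e-04  9.9719e-05
  eq            10.61      0.9689  3.0065e-04
  solve Keq expr → x = 9.9719e-05; check Q = 2.5780e-05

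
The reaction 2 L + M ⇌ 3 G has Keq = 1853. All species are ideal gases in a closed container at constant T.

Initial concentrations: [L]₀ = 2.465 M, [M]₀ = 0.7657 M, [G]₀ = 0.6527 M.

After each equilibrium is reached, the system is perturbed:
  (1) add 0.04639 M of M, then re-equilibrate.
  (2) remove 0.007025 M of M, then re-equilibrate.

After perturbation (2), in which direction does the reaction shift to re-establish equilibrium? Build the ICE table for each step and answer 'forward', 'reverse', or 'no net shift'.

Q₀ = 0.05977 vs Keq = 1853 ⇒ Q<K, forward
Step 1:
                  L         M         G
  init        2.465    0.7657    0.6527
  Δ          -1.503   -0.7514     2.254
  eq         0.9622   0.01432     2.907
  solve Keq expr → x = 0.7514; check Q = 1853
Then add 0.04639 M of M.
Step 2:
                  L         M         G
  init       0.9622   0.06071     2.907
  Δ        -0.08258  -0.04129    0.1239
  eq         0.8797   0.01942     3.031
  solve Keq expr → x = 0.04129; check Q = 1853
Then remove 0.007025 M of M.
Step 3:
                  L         M         G
  init       0.8797   0.01239     3.031
  Δ          0.0123   0.00615  -0.01845
  eq          0.892   0.01854     3.012
  solve Keq expr → x = -0.00615; check Q = 1853

Direction: reverse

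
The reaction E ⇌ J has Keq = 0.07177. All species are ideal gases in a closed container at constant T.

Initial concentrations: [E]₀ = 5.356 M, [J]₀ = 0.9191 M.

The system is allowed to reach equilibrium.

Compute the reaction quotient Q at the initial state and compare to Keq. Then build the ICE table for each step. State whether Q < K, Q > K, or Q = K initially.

Q₀ = 0.1716; Q > K (proceeds reverse)

Q₀ = 0.1716 vs Keq = 0.07177 ⇒ Q>K, reverse
Step 1:
                   E          J
  I            5.356     0.9191
  C           0.4989    -0.4989
  E            5.855     0.4202
  solve Keq expr → x = -0.4989; check Q = 0.07177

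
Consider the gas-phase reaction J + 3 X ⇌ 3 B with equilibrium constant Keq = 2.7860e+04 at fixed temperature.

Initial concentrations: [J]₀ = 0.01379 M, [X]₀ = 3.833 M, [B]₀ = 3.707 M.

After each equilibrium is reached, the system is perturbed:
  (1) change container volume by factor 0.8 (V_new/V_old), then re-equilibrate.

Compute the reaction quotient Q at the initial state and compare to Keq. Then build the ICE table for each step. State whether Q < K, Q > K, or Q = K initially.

Q₀ = 65.6 vs Keq = 2.7860e+04 ⇒ Q<K, forward
Step 1:
                  J         X         B
  I         0.01379     3.833     3.707
  C        -0.01376  -0.04127   0.04127
  E       3.4673e-05     3.792     3.748
  solve Keq expr → x = 0.01376; check Q = 2.7860e+04
Then change container volume by factor 0.8 (V_new/V_old).
Step 2:
                  J         X         B
  I       4.3342e-05      4.74     4.685
  C       -8.6672e-06 -2.6002e-05 2.6002e-05
  E       3.4675e-05      4.74     4.685
  solve Keq expr → x = 8.6672e-06; check Q = 2.7860e+04

Q₀ = 65.6; Q < K (proceeds forward)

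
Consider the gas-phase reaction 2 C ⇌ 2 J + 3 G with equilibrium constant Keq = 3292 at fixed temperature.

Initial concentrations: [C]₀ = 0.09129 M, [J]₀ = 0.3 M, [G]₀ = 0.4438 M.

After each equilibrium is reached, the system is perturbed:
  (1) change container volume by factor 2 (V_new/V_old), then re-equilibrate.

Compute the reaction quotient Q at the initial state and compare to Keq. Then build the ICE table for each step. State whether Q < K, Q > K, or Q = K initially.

Q₀ = 0.944 vs Keq = 3292 ⇒ Q<K, forward
Step 1:
                   C          J          G
  init       0.09129        0.3     0.4438
  Δ         -0.08833    0.08833     0.1325
  eq        0.002961     0.3883     0.5763
  solve Keq expr → x = 0.04416; check Q = 3292
Then change container volume by factor 2 (V_new/V_old).
Step 2:
                   C          J          G
  init       0.00148     0.1942     0.2881
  Δ       -9.5059e-04 9.5059e-04   0.001426
  eq      5.2990e-04     0.1951     0.2896
  solve Keq expr → x = 4.7529e-04; check Q = 3292

Q₀ = 0.944; Q < K (proceeds forward)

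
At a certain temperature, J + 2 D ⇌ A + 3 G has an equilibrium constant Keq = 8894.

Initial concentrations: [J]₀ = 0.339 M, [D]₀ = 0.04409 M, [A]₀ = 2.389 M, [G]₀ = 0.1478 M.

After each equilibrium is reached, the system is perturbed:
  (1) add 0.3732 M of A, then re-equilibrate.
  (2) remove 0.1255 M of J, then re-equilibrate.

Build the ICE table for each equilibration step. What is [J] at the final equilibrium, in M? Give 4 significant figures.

Q₀ = 11.7 vs Keq = 8894 ⇒ Q<K, forward
Step 1:
                   J          D          A          G
  Initial      0.339    0.04409      2.389     0.1478
  Change    -0.02064   -0.04129    0.02064    0.06193
  Equil       0.3184   0.002802       2.41     0.2097
  solve Keq expr → x = 0.02064; check Q = 8894
Then add 0.3732 M of A.
Step 2:
                   J          D          A          G
  Initial     0.3184   0.002802      2.783     0.2097
  Change  1.0106e-04 2.0212e-04 -1.0106e-04 -3.0318e-04
  Equil       0.3185   0.003004      2.783     0.2094
  solve Keq expr → x = -1.0106e-04; check Q = 8894
Then remove 0.1255 M of J.
Step 3:
                   J          D          A          G
  Initial      0.193   0.003004      2.783     0.2094
  Change  4.0853e-04 8.1706e-04 -4.0853e-04  -0.001226
  Equil       0.1934   0.003821      2.782     0.2082
  solve Keq expr → x = -4.0853e-04; check Q = 8894

[J]_eq = 0.1934 M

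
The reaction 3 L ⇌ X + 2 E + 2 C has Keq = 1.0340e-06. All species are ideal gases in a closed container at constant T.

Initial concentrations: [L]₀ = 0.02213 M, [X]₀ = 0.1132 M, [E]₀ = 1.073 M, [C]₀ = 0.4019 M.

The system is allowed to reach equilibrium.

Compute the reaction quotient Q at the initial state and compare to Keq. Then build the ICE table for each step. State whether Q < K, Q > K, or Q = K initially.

Q₀ = 1942 vs Keq = 1.0340e-06 ⇒ Q>K, reverse
Step 1:
                   L          X          E          C
  init       0.02213     0.1132      1.073     0.4019
  Δ           0.3396    -0.1132    -0.2264    -0.2264
  eq          0.3617 2.2167e-06     0.8466     0.1755
  solve Keq expr → x = -0.1132; check Q = 1.0340e-06

Q₀ = 1942; Q > K (proceeds reverse)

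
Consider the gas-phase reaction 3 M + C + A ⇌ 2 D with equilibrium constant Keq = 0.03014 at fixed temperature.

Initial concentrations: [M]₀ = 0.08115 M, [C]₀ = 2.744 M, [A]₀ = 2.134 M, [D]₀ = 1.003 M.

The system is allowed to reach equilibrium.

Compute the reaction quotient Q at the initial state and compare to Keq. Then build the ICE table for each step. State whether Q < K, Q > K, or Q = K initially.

Q₀ = 321.5; Q > K (proceeds reverse)

Q₀ = 321.5 vs Keq = 0.03014 ⇒ Q>K, reverse
Step 1:
                  M         C         A         D
  I         0.08115     2.744     2.134     1.003
  C          0.8602    0.2867    0.2867   -0.5735
  E          0.9414     3.031     2.421    0.4295
  solve Keq expr → x = -0.2867; check Q = 0.03014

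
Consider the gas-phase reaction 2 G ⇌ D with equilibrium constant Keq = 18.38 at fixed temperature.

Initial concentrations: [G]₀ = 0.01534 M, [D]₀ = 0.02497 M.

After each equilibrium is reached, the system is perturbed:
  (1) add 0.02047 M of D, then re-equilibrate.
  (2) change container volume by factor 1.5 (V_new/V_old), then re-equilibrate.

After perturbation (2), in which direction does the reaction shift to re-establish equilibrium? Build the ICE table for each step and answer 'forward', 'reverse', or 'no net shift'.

Q₀ = 106.1 vs Keq = 18.38 ⇒ Q>K, reverse
Step 1:
                   G          D
  Initial    0.01534    0.02497
  Change     0.01534   -0.00767
  Equil      0.03068     0.0173
  solve Keq expr → x = -0.00767; check Q = 18.38
Then add 0.02047 M of D.
Step 2:
                   G          D
  Initial    0.03068    0.03777
  Change     0.01117  -0.005584
  Equil      0.04185    0.03219
  solve Keq expr → x = -0.005584; check Q = 18.38
Then change container volume by factor 1.5 (V_new/V_old).
Step 3:
                   G          D
  Initial     0.0279    0.02146
  Change     0.00445  -0.002225
  Equil      0.03235    0.01923
  solve Keq expr → x = -0.002225; check Q = 18.38

Direction: reverse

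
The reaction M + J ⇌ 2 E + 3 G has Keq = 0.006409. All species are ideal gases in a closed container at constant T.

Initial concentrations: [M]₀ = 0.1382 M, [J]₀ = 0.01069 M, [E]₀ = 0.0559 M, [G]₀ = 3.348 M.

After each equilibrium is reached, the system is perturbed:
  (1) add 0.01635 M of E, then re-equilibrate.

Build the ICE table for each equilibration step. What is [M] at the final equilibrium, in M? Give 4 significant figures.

Q₀ = 79.38 vs Keq = 0.006409 ⇒ Q>K, reverse
Step 1:
                    M           J           E           G
  I            0.1382     0.01069      0.0559       3.348
  C           0.02741     0.02741    -0.05482    -0.08223
  E            0.1656      0.0381    0.001078       3.266
  solve Keq expr → x = -0.02741; check Q = 0.006409
Then add 0.01635 M of E.
Step 2:
                    M           J           E           G
  I            0.1656      0.0381     0.01743       3.266
  C          0.008099    0.008099     -0.0162     -0.0243
  E            0.1737      0.0462    0.001229       3.241
  solve Keq expr → x = -0.008099; check Q = 0.006409

[M]_eq = 0.1737 M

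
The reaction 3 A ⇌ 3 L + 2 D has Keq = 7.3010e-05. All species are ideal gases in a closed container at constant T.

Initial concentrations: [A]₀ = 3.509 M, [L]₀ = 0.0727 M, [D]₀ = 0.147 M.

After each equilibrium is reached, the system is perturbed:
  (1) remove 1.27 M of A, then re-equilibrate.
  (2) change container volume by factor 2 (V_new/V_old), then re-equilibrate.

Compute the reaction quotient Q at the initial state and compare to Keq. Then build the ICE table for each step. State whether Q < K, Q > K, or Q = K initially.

Q₀ = 1.9217e-07; Q < K (proceeds forward)

Q₀ = 1.9217e-07 vs Keq = 7.3010e-05 ⇒ Q<K, forward
Step 1:
                  A         L         D
  init        3.509    0.0727     0.147
  Δ         -0.2319    0.2319    0.1546
  eq          3.277    0.3046    0.3016
  solve Keq expr → x = 0.07729; check Q = 7.3010e-05
Then remove 1.27 M of A.
Step 2:
                  A         L         D
  init        2.007    0.3046    0.3016
  Δ         0.08248  -0.08248  -0.05498
  eq           2.09    0.2221    0.2466
  solve Keq expr → x = -0.02749; check Q = 7.3010e-05
Then change container volume by factor 2 (V_new/V_old).
Step 3:
                  A         L         D
  init        1.045     0.111    0.1233
  Δ        -0.03858   0.03858   0.02572
  eq          1.006    0.1496     0.149
  solve Keq expr → x = 0.01286; check Q = 7.3010e-05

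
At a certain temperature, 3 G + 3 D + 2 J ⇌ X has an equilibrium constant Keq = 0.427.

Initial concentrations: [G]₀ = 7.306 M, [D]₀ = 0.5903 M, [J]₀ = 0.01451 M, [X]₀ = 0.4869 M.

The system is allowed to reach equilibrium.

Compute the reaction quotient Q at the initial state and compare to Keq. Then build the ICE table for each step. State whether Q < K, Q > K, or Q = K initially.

Q₀ = 28.83; Q > K (proceeds reverse)

Q₀ = 28.83 vs Keq = 0.427 ⇒ Q>K, reverse
Step 1:
                  G         D         J         X
  I           7.306    0.5903   0.01451    0.4869
  C          0.1088    0.1088   0.07253  -0.03627
  E           7.415    0.6991   0.08704    0.4506
  solve Keq expr → x = -0.03627; check Q = 0.427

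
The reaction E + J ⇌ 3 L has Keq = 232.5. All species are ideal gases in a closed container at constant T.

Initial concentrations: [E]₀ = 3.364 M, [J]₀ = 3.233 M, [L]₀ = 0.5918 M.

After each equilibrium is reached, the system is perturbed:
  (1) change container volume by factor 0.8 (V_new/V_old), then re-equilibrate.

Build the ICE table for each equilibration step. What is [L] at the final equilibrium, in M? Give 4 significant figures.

Q₀ = 0.01906 vs Keq = 232.5 ⇒ Q<K, forward
Step 1:
                    E           J           L
  Initial       3.364       3.233      0.5918
  Change       -2.106      -2.106       6.317
  Equil         1.258       1.127       6.909
  solve Keq expr → x = 2.106; check Q = 232.5
Then change container volume by factor 0.8 (V_new/V_old).
Step 2:
                    E           J           L
  Initial       1.573       1.409       8.636
  Change      0.09439     0.09439     -0.2832
  Equil         1.667       1.504       8.353
  solve Keq expr → x = -0.09439; check Q = 232.5

[L]_eq = 8.353 M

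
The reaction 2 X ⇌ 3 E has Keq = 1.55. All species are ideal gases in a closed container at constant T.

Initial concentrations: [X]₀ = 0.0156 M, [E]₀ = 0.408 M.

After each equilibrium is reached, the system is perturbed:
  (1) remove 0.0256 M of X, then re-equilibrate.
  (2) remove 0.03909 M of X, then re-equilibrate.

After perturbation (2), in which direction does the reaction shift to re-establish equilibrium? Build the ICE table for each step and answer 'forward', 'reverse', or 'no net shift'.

Direction: reverse

Q₀ = 279.1 vs Keq = 1.55 ⇒ Q>K, reverse
Step 1:
                    X           E
  Initial      0.0156       0.408
  Change      0.09463     -0.1419
  Equil        0.1102      0.2661
  solve Keq expr → x = -0.04731; check Q = 1.55
Then remove 0.0256 M of X.
Step 2:
                    X           E
  Initial     0.08463      0.2661
  Change      0.01337    -0.02006
  Equil         0.098       0.246
  solve Keq expr → x = -0.006686; check Q = 1.55
Then remove 0.03909 M of X.
Step 3:
                    X           E
  Initial     0.05891       0.246
  Change      0.02094     -0.0314
  Equil       0.07985      0.2146
  solve Keq expr → x = -0.01047; check Q = 1.55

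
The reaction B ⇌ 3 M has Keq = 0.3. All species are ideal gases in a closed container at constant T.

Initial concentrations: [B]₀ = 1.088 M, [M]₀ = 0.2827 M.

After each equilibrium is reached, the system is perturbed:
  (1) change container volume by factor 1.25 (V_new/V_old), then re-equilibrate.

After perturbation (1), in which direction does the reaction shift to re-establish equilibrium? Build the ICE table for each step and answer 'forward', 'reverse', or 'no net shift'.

Direction: forward

Q₀ = 0.02077 vs Keq = 0.3 ⇒ Q<K, forward
Step 1:
                    B           M
  Initial       1.088      0.2827
  Change       -0.126      0.3781
  Equil         0.962      0.6608
  solve Keq expr → x = 0.126; check Q = 0.3
Then change container volume by factor 1.25 (V_new/V_old).
Step 2:
                    B           M
  Initial      0.7696      0.5287
  Change     -0.02594     0.07782
  Equil        0.7436      0.6065
  solve Keq expr → x = 0.02594; check Q = 0.3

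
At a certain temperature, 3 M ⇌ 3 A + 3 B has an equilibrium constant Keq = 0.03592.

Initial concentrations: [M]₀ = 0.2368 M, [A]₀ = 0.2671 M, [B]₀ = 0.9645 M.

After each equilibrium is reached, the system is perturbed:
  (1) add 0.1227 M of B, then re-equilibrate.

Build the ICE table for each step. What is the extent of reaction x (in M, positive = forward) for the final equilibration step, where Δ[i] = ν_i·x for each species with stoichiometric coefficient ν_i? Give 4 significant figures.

Q₀ = 1.288 vs Keq = 0.03592 ⇒ Q>K, reverse
Step 1:
                    M           A           B
  init         0.2368      0.2671      0.9645
  Δ            0.1249     -0.1249     -0.1249
  eq           0.3617      0.1422      0.8396
  solve Keq expr → x = -0.04165; check Q = 0.03592
Then add 0.1227 M of B.
Step 2:
                    M           A           B
  init         0.3617      0.1422      0.9623
  Δ           0.01227    -0.01227    -0.01227
  eq            0.374      0.1299        0.95
  solve Keq expr → x = -0.004089; check Q = 0.03592

x = -0.004089 M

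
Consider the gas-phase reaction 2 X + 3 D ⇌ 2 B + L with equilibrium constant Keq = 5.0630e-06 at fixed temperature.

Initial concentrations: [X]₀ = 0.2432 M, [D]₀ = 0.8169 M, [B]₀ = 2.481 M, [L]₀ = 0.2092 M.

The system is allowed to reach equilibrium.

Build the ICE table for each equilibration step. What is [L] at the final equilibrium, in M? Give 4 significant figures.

[L]_eq = 1.5700e-06 M

Q₀ = 39.94 vs Keq = 5.0630e-06 ⇒ Q>K, reverse
Step 1:
                    X           D           B           L
  init         0.2432      0.8169       2.481      0.2092
  Δ            0.4184      0.6276     -0.4184     -0.2092
  eq           0.6616       1.444       2.063  1.5700e-06
  solve Keq expr → x = -0.2092; check Q = 5.0630e-06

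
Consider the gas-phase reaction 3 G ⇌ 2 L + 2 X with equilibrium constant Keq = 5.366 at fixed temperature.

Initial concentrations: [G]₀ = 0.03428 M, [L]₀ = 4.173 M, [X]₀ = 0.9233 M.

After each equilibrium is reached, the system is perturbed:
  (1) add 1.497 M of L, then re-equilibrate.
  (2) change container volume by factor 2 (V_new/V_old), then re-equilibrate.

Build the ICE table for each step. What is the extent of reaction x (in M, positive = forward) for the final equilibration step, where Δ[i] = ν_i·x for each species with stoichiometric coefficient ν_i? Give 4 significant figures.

x = 0.0159 M

Q₀ = 3.6852e+05 vs Keq = 5.366 ⇒ Q>K, reverse
Step 1:
                   G          L          X
  I          0.03428      4.173     0.9233
  C           0.7407    -0.4938    -0.4938
  E            0.775      3.679     0.4295
  solve Keq expr → x = -0.2469; check Q = 5.366
Then add 1.497 M of L.
Step 2:
                   G          L          X
  I            0.775      5.176     0.4295
  C          0.09393   -0.06262   -0.06262
  E           0.8689      5.114     0.3669
  solve Keq expr → x = -0.03131; check Q = 5.366
Then change container volume by factor 2 (V_new/V_old).
Step 3:
                   G          L          X
  I           0.4344      2.557     0.1834
  C         -0.04769    0.03179    0.03179
  E           0.3868      2.589     0.2152
  solve Keq expr → x = 0.0159; check Q = 5.366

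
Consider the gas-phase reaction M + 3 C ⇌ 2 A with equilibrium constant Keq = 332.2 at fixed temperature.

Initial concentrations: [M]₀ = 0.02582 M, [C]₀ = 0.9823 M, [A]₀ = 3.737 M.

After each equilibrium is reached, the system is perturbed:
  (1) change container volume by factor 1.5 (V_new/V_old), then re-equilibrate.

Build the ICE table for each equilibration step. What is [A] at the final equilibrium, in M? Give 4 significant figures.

[A]_eq = 2.437 M

Q₀ = 570.6 vs Keq = 332.2 ⇒ Q>K, reverse
Step 1:
                  M         C         A
  init      0.02582    0.9823     3.737
  Δ         0.01307   0.03921  -0.02614
  eq        0.03889     1.022     3.711
  solve Keq expr → x = -0.01307; check Q = 332.2
Then change container volume by factor 1.5 (V_new/V_old).
Step 2:
                  M         C         A
  init      0.02593     0.681     2.474
  Δ          0.0187   0.05609   -0.0374
  eq        0.04462    0.7371     2.437
  solve Keq expr → x = -0.0187; check Q = 332.2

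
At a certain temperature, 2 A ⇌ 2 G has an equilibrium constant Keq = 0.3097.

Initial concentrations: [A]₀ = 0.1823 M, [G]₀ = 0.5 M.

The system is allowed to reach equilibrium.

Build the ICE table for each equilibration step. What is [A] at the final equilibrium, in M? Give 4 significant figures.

Q₀ = 7.523 vs Keq = 0.3097 ⇒ Q>K, reverse
Step 1:
                   A          G
  Initial     0.1823        0.5
  Change      0.2561    -0.2561
  Equil       0.4384     0.2439
  solve Keq expr → x = -0.128; check Q = 0.3097

[A]_eq = 0.4384 M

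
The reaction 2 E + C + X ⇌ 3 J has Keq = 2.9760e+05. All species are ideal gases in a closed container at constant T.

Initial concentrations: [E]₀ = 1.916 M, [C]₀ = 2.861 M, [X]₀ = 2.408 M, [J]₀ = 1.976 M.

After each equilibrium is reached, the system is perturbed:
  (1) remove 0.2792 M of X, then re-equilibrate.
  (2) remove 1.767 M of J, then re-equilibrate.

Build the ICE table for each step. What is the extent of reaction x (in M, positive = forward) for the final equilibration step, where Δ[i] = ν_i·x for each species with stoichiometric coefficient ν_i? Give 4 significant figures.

Q₀ = 0.3051 vs Keq = 2.9760e+05 ⇒ Q<K, forward
Step 1:
                    E           C           X           J
  Initial       1.916       2.861       2.408       1.976
  Change       -1.904     -0.9522     -0.9522       2.856
  Equil       0.01168       1.909       1.456       4.832
  solve Keq expr → x = 0.9522; check Q = 2.9760e+05
Then remove 0.2792 M of X.
Step 2:
                    E           C           X           J
  Initial     0.01168       1.909       1.177       4.832
  Change     0.001299  6.4929e-04  6.4929e-04   -0.001948
  Equil       0.01298       1.909       1.177       4.831
  solve Keq expr → x = -6.4929e-04; check Q = 2.9760e+05
Then remove 1.767 M of J.
Step 3:
                    E           C           X           J
  Initial     0.01298       1.909       1.177       3.064
  Change    -0.006379    -0.00319    -0.00319    0.009569
  Equil      0.006601       1.906       1.174       3.073
  solve Keq expr → x = 0.00319; check Q = 2.9760e+05

x = 0.00319 M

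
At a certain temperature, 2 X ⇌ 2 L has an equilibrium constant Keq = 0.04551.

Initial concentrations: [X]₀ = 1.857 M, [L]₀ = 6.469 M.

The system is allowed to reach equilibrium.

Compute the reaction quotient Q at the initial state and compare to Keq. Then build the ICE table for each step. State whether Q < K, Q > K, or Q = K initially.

Q₀ = 12.14; Q > K (proceeds reverse)

Q₀ = 12.14 vs Keq = 0.04551 ⇒ Q>K, reverse
Step 1:
                   X          L
  Initial      1.857      6.469
  Change       5.005     -5.005
  Equil        6.862      1.464
  solve Keq expr → x = -2.503; check Q = 0.04551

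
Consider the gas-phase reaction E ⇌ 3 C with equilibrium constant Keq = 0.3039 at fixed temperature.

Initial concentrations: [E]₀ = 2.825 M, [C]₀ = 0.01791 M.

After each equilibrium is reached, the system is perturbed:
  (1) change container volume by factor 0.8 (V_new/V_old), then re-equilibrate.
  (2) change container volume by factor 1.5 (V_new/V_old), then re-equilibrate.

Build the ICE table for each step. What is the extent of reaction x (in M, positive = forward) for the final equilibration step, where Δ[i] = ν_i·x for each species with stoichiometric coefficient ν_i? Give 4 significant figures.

x = 0.06542 M

Q₀ = 2.0336e-06 vs Keq = 0.3039 ⇒ Q<K, forward
Step 1:
                  E         C
  init        2.825   0.01791
  Δ         -0.2992    0.8977
  eq          2.526    0.9156
  solve Keq expr → x = 0.2992; check Q = 0.3039
Then change container volume by factor 0.8 (V_new/V_old).
Step 2:
                  E         C
  init        3.157     1.145
  Δ         0.05097   -0.1529
  eq          3.208    0.9916
  solve Keq expr → x = -0.05097; check Q = 0.3039
Then change container volume by factor 1.5 (V_new/V_old).
Step 3:
                  E         C
  init        2.139    0.6611
  Δ        -0.06542    0.1962
  eq          2.073    0.8573
  solve Keq expr → x = 0.06542; check Q = 0.3039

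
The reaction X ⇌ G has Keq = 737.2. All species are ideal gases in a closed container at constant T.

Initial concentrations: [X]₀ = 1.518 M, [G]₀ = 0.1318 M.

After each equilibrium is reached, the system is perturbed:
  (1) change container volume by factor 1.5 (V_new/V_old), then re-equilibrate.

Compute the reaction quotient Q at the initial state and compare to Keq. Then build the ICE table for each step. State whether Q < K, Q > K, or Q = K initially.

Q₀ = 0.08682; Q < K (proceeds forward)

Q₀ = 0.08682 vs Keq = 737.2 ⇒ Q<K, forward
Step 1:
                    X           G
  init          1.518      0.1318
  Δ            -1.516       1.516
  eq         0.002235       1.648
  solve Keq expr → x = 1.516; check Q = 737.2
Then change container volume by factor 1.5 (V_new/V_old).
Step 2:
                    X           G
  init        0.00149       1.098
  Δ                 0           0
  eq          0.00149       1.098
  solve Keq expr → x = 0; check Q = 737.2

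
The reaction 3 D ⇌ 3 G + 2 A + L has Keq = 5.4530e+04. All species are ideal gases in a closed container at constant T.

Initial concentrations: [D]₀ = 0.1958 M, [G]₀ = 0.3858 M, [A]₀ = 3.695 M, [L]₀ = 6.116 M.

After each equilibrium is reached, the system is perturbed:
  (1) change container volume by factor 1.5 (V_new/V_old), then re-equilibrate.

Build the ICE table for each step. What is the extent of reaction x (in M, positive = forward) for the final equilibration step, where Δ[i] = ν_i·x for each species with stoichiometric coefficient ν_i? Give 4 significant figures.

x = 0.004176 M

Q₀ = 638.8 vs Keq = 5.4530e+04 ⇒ Q<K, forward
Step 1:
                    D           G           A           L
  init         0.1958      0.3858       3.695       6.116
  Δ           -0.1347      0.1347     0.08979      0.0449
  eq          0.06111      0.5205       3.785       6.161
  solve Keq expr → x = 0.0449; check Q = 5.4530e+04
Then change container volume by factor 1.5 (V_new/V_old).
Step 2:
                    D           G           A           L
  init        0.04074       0.347       2.523       4.107
  Δ          -0.01253     0.01253    0.008352    0.004176
  eq          0.02821      0.3595       2.532       4.111
  solve Keq expr → x = 0.004176; check Q = 5.4530e+04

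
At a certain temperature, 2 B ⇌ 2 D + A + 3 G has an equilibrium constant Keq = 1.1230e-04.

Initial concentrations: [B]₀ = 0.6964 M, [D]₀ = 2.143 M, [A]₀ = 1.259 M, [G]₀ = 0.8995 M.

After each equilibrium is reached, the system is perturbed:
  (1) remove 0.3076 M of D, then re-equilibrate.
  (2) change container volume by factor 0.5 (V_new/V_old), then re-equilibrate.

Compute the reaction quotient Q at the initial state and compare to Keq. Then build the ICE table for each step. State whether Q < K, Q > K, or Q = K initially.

Q₀ = 8.677 vs Keq = 1.1230e-04 ⇒ Q>K, reverse
Step 1:
                   B          D          A          G
  I           0.6964      2.143      1.259     0.8995
  C           0.5715    -0.5715    -0.2858    -0.8573
  E            1.268      1.571     0.9732    0.04219
  solve Keq expr → x = -0.2858; check Q = 1.1230e-04
Then remove 0.3076 M of D.
Step 2:
                   B          D          A          G
  I            1.268      1.264     0.9732    0.04219
  C        -0.004229   0.004229   0.002114   0.006343
  E            1.264      1.268     0.9753    0.04854
  solve Keq expr → x = 0.002114; check Q = 1.1230e-04
Then change container volume by factor 0.5 (V_new/V_old).
Step 3:
                   B          D          A          G
  I            2.527      2.536      1.951    0.09707
  C          0.03842   -0.03842   -0.01921   -0.05763
  E            2.566      2.498      1.931    0.03944
  solve Keq expr → x = -0.01921; check Q = 1.1230e-04

Q₀ = 8.677; Q > K (proceeds reverse)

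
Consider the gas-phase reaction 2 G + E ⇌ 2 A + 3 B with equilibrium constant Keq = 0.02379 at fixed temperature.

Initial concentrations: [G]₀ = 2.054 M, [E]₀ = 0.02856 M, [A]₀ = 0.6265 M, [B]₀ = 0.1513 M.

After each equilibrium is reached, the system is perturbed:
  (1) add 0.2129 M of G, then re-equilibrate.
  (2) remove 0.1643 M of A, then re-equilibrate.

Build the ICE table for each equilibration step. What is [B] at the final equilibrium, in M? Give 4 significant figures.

[B]_eq = 0.1933 M

Q₀ = 0.01128 vs Keq = 0.02379 ⇒ Q<K, forward
Step 1:
                  G         E         A         B
  I           2.054   0.02856    0.6265    0.1513
  C        -0.01432  -0.00716   0.01432   0.02148
  E            2.04    0.0214    0.6408    0.1728
  solve Keq expr → x = 0.00716; check Q = 0.02379
Then add 0.2129 M of G.
Step 2:
                  G         E         A         B
  I           2.253    0.0214    0.6408    0.1728
  C       -0.003673 -0.001836  0.003673  0.005509
  E           2.249   0.01956    0.6445    0.1783
  solve Keq expr → x = 0.001836; check Q = 0.02379
Then remove 0.1643 M of A.
Step 3:
                  G         E         A         B
  I           2.249   0.01956    0.4802    0.1783
  C        -0.01001 -0.005007   0.01001   0.01502
  E           2.239   0.01456    0.4902    0.1933
  solve Keq expr → x = 0.005007; check Q = 0.02379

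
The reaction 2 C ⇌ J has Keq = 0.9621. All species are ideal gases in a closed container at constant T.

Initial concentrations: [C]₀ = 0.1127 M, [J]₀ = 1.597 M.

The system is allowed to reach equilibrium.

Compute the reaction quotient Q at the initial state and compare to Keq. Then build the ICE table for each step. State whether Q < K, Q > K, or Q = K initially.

Q₀ = 125.7 vs Keq = 0.9621 ⇒ Q>K, reverse
Step 1:
                   C          J
  init        0.1127      1.597
  Δ           0.9639    -0.4819
  eq           1.077      1.115
  solve Keq expr → x = -0.4819; check Q = 0.9621

Q₀ = 125.7; Q > K (proceeds reverse)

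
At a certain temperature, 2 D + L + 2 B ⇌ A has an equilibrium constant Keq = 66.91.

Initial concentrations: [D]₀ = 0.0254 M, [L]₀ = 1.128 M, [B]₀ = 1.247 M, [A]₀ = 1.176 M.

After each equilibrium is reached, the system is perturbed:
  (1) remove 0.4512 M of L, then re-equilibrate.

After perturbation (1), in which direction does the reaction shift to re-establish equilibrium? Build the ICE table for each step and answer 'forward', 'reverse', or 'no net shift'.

Direction: reverse

Q₀ = 1039 vs Keq = 66.91 ⇒ Q>K, reverse
Step 1:
                    D           L           B           A
  I            0.0254       1.128       1.247       1.176
  C           0.06689     0.03344     0.06689    -0.03344
  E           0.09229       1.161       1.314       1.143
  solve Keq expr → x = -0.03344; check Q = 66.91
Then remove 0.4512 M of L.
Step 2:
                    D           L           B           A
  I           0.09229      0.7102       1.314       1.143
  C            0.0223     0.01115      0.0223    -0.01115
  E            0.1146      0.7214       1.336       1.131
  solve Keq expr → x = -0.01115; check Q = 66.91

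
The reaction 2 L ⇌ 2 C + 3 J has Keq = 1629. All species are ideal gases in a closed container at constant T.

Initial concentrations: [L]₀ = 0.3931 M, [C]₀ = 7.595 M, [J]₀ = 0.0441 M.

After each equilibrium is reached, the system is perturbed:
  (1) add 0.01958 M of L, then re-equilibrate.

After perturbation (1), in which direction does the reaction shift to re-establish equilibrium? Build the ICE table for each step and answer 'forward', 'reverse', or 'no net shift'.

Q₀ = 0.03202 vs Keq = 1629 ⇒ Q<K, forward
Step 1:
                  L         C         J
  Initial    0.3931     7.595    0.0441
  Change     -0.319     0.319    0.4785
  Equil     0.07408     7.914    0.5226
  solve Keq expr → x = 0.1595; check Q = 1629
Then add 0.01958 M of L.
Step 2:
                  L         C         J
  Initial   0.09366     7.914    0.5226
  Change    -0.0147    0.0147   0.02205
  Equil     0.07897     7.929    0.5447
  solve Keq expr → x = 0.007349; check Q = 1629

Direction: forward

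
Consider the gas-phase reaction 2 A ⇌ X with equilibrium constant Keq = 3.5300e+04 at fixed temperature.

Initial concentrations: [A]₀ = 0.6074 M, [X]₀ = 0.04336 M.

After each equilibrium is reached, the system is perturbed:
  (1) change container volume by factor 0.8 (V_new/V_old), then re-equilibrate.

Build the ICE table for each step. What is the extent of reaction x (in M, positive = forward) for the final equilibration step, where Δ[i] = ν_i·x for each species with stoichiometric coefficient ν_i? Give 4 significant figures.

Q₀ = 0.1175 vs Keq = 3.5300e+04 ⇒ Q<K, forward
Step 1:
                   A          X
  init        0.6074    0.04336
  Δ          -0.6043     0.3021
  eq        0.003128     0.3455
  solve Keq expr → x = 0.3021; check Q = 3.5300e+04
Then change container volume by factor 0.8 (V_new/V_old).
Step 2:
                   A          X
  init      0.003911     0.4319
  Δ       -4.1202e-04 2.0601e-04
  eq        0.003499     0.4321
  solve Keq expr → x = 2.0601e-04; check Q = 3.5300e+04

x = 2.0601e-04 M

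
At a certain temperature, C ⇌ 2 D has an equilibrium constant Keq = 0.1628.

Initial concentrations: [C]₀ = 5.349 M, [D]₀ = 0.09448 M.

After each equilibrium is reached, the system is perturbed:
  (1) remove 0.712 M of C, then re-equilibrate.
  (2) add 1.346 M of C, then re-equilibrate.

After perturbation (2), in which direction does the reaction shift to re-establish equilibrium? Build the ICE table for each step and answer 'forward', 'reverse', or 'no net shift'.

Direction: forward

Q₀ = 0.001669 vs Keq = 0.1628 ⇒ Q<K, forward
Step 1:
                    C           D
  I             5.349     0.09448
  C           -0.4015       0.803
  E             4.948      0.8975
  solve Keq expr → x = 0.4015; check Q = 0.1628
Then remove 0.712 M of C.
Step 2:
                    C           D
  I             4.236      0.8975
  C           0.03198    -0.06396
  E             4.267      0.8335
  solve Keq expr → x = -0.03198; check Q = 0.1628
Then add 1.346 M of C.
Step 3:
                    C           D
  I             5.613      0.8335
  C          -0.05872      0.1174
  E             5.555       0.951
  solve Keq expr → x = 0.05872; check Q = 0.1628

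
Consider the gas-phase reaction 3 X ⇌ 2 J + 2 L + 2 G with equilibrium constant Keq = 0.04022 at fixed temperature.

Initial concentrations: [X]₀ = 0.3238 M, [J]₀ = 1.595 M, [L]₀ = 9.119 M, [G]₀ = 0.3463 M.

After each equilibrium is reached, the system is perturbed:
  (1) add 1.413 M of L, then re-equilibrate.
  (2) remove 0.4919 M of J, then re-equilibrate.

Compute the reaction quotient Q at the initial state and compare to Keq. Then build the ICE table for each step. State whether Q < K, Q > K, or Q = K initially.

Q₀ = 747.3; Q > K (proceeds reverse)

Q₀ = 747.3 vs Keq = 0.04022 ⇒ Q>K, reverse
Step 1:
                  X         J         L         G
  init       0.3238     1.595     9.119    0.3463
  Δ          0.4992   -0.3328   -0.3328   -0.3328
  eq          0.823     1.262     8.786    0.0135
  solve Keq expr → x = -0.1664; check Q = 0.04022
Then add 1.413 M of L.
Step 2:
                  X         J         L         G
  init        0.823     1.262      10.2    0.0135
  Δ        0.002692 -0.001795 -0.001795 -0.001795
  eq         0.8257      1.26      10.2   0.01171
  solve Keq expr → x = -8.9736e-04; check Q = 0.04022
Then remove 0.4919 M of J.
Step 3:
                  X         J         L         G
  init       0.8257    0.7685      10.2   0.01171
  Δ        -0.01042  0.006949  0.006949  0.006949
  eq         0.8153    0.7755      10.2   0.01866
  solve Keq expr → x = 0.003475; check Q = 0.04022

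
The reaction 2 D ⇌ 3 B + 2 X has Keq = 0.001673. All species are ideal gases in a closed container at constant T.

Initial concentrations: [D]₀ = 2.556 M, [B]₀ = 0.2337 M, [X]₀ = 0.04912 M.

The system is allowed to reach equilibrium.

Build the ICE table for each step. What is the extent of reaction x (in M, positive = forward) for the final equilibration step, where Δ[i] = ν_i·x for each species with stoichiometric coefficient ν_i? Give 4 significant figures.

x = 0.09954 M

Q₀ = 4.7138e-06 vs Keq = 0.001673 ⇒ Q<K, forward
Step 1:
                  D         B         X
  I           2.556    0.2337   0.04912
  C         -0.1991    0.2986    0.1991
  E           2.357    0.5323    0.2482
  solve Keq expr → x = 0.09954; check Q = 0.001673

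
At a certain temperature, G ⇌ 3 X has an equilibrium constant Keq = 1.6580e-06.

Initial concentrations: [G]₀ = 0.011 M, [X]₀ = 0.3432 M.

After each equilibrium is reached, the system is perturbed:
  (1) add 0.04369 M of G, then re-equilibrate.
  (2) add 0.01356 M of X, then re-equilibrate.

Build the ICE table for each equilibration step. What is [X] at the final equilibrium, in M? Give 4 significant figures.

Q₀ = 3.675 vs Keq = 1.6580e-06 ⇒ Q>K, reverse
Step 1:
                    G           X
  Initial       0.011      0.3432
  Change       0.1124     -0.3373
  Equil        0.1234    0.005893
  solve Keq expr → x = -0.1124; check Q = 1.6580e-06
Then add 0.04369 M of G.
Step 2:
                    G           X
  Initial      0.1671    0.005893
  Change  -2.0788e-04  6.2365e-04
  Equil        0.1669    0.006517
  solve Keq expr → x = 2.0788e-04; check Q = 1.6580e-06
Then add 0.01356 M of X.
Step 3:
                    G           X
  Initial      0.1669     0.02008
  Change     0.004501     -0.0135
  Equil        0.1714    0.006575
  solve Keq expr → x = -0.004501; check Q = 1.6580e-06

[X]_eq = 0.006575 M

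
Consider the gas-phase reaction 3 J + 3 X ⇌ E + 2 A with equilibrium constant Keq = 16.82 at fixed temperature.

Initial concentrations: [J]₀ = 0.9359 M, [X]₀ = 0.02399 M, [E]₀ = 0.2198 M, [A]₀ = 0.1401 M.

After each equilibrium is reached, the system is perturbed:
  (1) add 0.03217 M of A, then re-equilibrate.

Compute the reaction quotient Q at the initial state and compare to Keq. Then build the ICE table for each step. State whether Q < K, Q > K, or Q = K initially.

Q₀ = 381.2; Q > K (proceeds reverse)

Q₀ = 381.2 vs Keq = 16.82 ⇒ Q>K, reverse
Step 1:
                  J         X         E         A
  I          0.9359   0.02399    0.2198    0.1401
  C         0.03341   0.03341  -0.01114  -0.02227
  E          0.9693    0.0574    0.2087    0.1178
  solve Keq expr → x = -0.01114; check Q = 16.82
Then add 0.03217 M of A.
Step 2:
                  J         X         E         A
  I          0.9693    0.0574    0.2087      0.15
  C         0.00769   0.00769 -0.002563 -0.005127
  E           0.977   0.06509    0.2061    0.1449
  solve Keq expr → x = -0.002563; check Q = 16.82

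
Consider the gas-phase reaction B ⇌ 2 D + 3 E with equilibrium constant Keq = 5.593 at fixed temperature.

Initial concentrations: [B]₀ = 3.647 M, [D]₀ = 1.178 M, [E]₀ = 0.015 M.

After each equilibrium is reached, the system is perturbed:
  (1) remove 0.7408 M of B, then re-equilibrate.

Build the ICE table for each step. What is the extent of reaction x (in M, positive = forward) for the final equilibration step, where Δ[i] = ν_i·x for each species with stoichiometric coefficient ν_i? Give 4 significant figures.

x = -0.03241 M

Q₀ = 1.2842e-06 vs Keq = 5.593 ⇒ Q<K, forward
Step 1:
                  B         D         E
  I           3.647     1.178     0.015
  C         -0.5081     1.016     1.524
  E           3.139     2.194     1.539
  solve Keq expr → x = 0.5081; check Q = 5.593
Then remove 0.7408 M of B.
Step 2:
                  B         D         E
  I           2.398     2.194     1.539
  C         0.03241  -0.06483  -0.09724
  E           2.431     2.129     1.442
  solve Keq expr → x = -0.03241; check Q = 5.593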